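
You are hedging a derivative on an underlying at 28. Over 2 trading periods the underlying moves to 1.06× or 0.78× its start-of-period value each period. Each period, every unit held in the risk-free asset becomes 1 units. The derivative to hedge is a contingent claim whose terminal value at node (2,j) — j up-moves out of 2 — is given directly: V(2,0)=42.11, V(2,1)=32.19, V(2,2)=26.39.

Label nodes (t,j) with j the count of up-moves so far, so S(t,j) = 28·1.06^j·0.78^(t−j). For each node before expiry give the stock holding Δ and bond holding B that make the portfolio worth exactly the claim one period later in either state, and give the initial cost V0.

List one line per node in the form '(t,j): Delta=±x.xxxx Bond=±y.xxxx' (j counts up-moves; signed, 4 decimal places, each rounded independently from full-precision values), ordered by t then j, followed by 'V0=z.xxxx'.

(0,0): Delta=-0.8524 Bond=52.9322
(1,0): Delta=-1.6222 Bond=69.7443
(1,1): Delta=-0.6979 Bond=48.3471
V0=29.0649

No-arbitrage ⇒ martingale measure with p* = (R−d)/(u−d) = 0.7857.
Payoff layer (t=2): V(2,0)=42.1100, V(2,1)=32.1900, V(2,2)=26.3900
(1,0): S=21.8400. Δ = (V_up−V_dn)/(S_up−S_dn) = (32.1900−42.1100)/(23.1504−17.0352) = -1.6222. V = [p*·32.1900 + (1−p*)·42.1100]/1 = 34.3157. B = V − Δ·S = 69.7443.
(1,1): S=29.6800. Δ = (V_up−V_dn)/(S_up−S_dn) = (26.3900−32.1900)/(31.4608−23.1504) = -0.6979. V = [p*·26.3900 + (1−p*)·32.1900]/1 = 27.6329. B = V − Δ·S = 48.3471.
(0,0): S=28.0000. Δ = (V_up−V_dn)/(S_up−S_dn) = (27.6329−34.3157)/(29.6800−21.8400) = -0.8524. V = [p*·27.6329 + (1−p*)·34.3157]/1 = 29.0649. B = V − Δ·S = 52.9322.
Root portfolio cost Δ·28+B reproduces V0=29.0649.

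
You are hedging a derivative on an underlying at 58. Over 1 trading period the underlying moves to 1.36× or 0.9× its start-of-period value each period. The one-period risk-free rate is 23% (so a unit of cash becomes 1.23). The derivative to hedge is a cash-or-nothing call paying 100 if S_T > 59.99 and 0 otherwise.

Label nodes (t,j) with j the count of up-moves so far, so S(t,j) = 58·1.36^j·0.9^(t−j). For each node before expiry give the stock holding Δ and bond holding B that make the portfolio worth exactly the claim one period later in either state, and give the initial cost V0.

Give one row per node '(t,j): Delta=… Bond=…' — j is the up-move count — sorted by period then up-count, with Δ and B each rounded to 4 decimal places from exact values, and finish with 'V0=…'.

No-arbitrage ⇒ martingale measure with p* = (R−d)/(u−d) = 0.7174.
Terminal payoffs: V(1,0)=0.0000, V(1,1)=100.0000
  t=0,j=0: stock 58.0000 → up 78.8800 (V=100.0000), down 52.2000 (V=0.0000). Price 58.3245; hedge Δ=3.7481, bond B=-159.0668.
The time-0 hedge costs 58.3245, which is the no-arbitrage price.

(0,0): Delta=3.7481 Bond=-159.0668
V0=58.3245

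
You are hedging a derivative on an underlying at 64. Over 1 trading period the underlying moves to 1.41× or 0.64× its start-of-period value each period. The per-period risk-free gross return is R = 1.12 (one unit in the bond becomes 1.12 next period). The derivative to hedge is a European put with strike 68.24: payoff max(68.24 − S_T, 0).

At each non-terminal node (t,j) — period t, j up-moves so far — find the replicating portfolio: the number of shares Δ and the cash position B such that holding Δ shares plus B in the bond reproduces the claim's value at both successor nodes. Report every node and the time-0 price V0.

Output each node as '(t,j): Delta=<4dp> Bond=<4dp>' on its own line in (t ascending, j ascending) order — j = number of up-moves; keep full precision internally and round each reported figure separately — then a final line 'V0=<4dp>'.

(0,0): Delta=-0.5536 Bond=44.6020
V0=9.1735

Since d<R<u, set p* = (R−d)/(u−d) = 0.6234; price each node as the discounted p*-expectation of its children.
At expiry t=1: V(1,0)=27.2800, V(1,1)=0.0000
(0,0): S=64.0000. Δ = (V_up−V_dn)/(S_up−S_dn) = (0.0000−27.2800)/(90.2400−40.9600) = -0.5536. V = [p*·0.0000 + (1−p*)·27.2800]/1.12 = 9.1735. B = V − Δ·S = 44.6020.
Self-financing check: at every node Δ·S+B equals the discounted successor values.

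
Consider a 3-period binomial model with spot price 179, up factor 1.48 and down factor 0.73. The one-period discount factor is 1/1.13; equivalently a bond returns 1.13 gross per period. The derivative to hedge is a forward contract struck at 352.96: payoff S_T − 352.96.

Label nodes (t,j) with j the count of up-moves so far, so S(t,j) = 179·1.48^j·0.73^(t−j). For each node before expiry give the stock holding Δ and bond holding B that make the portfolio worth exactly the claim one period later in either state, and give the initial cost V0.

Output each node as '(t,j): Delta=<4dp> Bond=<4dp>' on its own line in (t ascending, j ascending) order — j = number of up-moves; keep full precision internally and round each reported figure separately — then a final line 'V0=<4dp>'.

(0,0): Delta=1.0000 Bond=-244.6190
(1,0): Delta=1.0000 Bond=-276.4195
(1,1): Delta=1.0000 Bond=-276.4195
(2,0): Delta=1.0000 Bond=-312.3540
(2,1): Delta=1.0000 Bond=-312.3540
(2,2): Delta=1.0000 Bond=-312.3540
V0=-65.6190

No-arbitrage ⇒ martingale measure with p* = (R−d)/(u−d) = 0.5333.
At expiry t=3: V(3,0)=-283.3260, V(3,1)=-211.7841, V(3,2)=-66.7404, V(3,3)=227.3208
  t=2,j=0: stock 95.3891 → up 141.1759 (V=-211.7841), down 69.6340 (V=-283.3260). Price -216.9649; hedge Δ=1.0000, bond B=-312.3540.
  t=2,j=1: stock 193.3916 → up 286.2196 (V=-66.7404), down 141.1759 (V=-211.7841). Price -118.9624; hedge Δ=1.0000, bond B=-312.3540.
  t=2,j=2: stock 392.0816 → up 580.2808 (V=227.3208), down 286.2196 (V=-66.7404). Price 79.7276; hedge Δ=1.0000, bond B=-312.3540.
  t=1,j=0: stock 130.6700 → up 193.3916 (V=-118.9624), down 95.3891 (V=-216.9649). Price -145.7495; hedge Δ=1.0000, bond B=-276.4195.
  t=1,j=1: stock 264.9200 → up 392.0816 (V=79.7276), down 193.3916 (V=-118.9624). Price -11.4995; hedge Δ=1.0000, bond B=-276.4195.
  t=0,j=0: stock 179.0000 → up 264.9200 (V=-11.4995), down 130.6700 (V=-145.7495). Price -65.6190; hedge Δ=1.0000, bond B=-244.6190.
Check: Δ(0,0)·S0 + B(0,0) = -65.6190 = V0.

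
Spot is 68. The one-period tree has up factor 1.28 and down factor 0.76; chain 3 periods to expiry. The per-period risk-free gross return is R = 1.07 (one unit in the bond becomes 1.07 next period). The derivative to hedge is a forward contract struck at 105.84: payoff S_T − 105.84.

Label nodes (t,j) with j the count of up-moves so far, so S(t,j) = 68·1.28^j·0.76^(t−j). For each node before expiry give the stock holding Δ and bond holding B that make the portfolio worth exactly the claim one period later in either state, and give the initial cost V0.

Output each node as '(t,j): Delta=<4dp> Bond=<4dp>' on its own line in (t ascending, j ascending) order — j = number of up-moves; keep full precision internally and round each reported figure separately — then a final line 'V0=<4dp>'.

The replicating-portfolio and risk-neutral prices coincide; use p* = (1.07−0.76)/(1.28−0.76) = 0.5962 for the latter.
Payoff layer (t=3): V(3,0)=-75.9896, V(3,1)=-55.5657, V(3,2)=-21.1675, V(3,3)=36.7663
(2,0): S=39.2768. Δ = (V_up−V_dn)/(S_up−S_dn) = (-55.5657−-75.9896)/(50.2743−29.8504) = 1.0000. V = [p*·-55.5657 + (1−p*)·-75.9896]/1.07 = -59.6391. B = V − Δ·S = -98.9159.
(2,1): S=66.1504. Δ = (V_up−V_dn)/(S_up−S_dn) = (-21.1675−-55.5657)/(84.6725−50.2743) = 1.0000. V = [p*·-21.1675 + (1−p*)·-55.5657]/1.07 = -32.7655. B = V − Δ·S = -98.9159.
(2,2): S=111.4112. Δ = (V_up−V_dn)/(S_up−S_dn) = (36.7663−-21.1675)/(142.6063−84.6725) = 1.0000. V = [p*·36.7663 + (1−p*)·-21.1675]/1.07 = 12.4953. B = V − Δ·S = -98.9159.
(1,0): S=51.6800. Δ = (V_up−V_dn)/(S_up−S_dn) = (-32.7655−-59.6391)/(66.1504−39.2768) = 1.0000. V = [p*·-32.7655 + (1−p*)·-59.6391]/1.07 = -40.7648. B = V − Δ·S = -92.4448.
(1,1): S=87.0400. Δ = (V_up−V_dn)/(S_up−S_dn) = (12.4953−-32.7655)/(111.4112−66.1504) = 1.0000. V = [p*·12.4953 + (1−p*)·-32.7655]/1.07 = -5.4048. B = V − Δ·S = -92.4448.
(0,0): S=68.0000. Δ = (V_up−V_dn)/(S_up−S_dn) = (-5.4048−-40.7648)/(87.0400−51.6800) = 1.0000. V = [p*·-5.4048 + (1−p*)·-40.7648]/1.07 = -18.3970. B = V − Δ·S = -86.3970.
Each (Δ,B) replicates both successor values, so the strategy is self-financing and V0 is arbitrage-free.

(0,0): Delta=1.0000 Bond=-86.3970
(1,0): Delta=1.0000 Bond=-92.4448
(1,1): Delta=1.0000 Bond=-92.4448
(2,0): Delta=1.0000 Bond=-98.9159
(2,1): Delta=1.0000 Bond=-98.9159
(2,2): Delta=1.0000 Bond=-98.9159
V0=-18.3970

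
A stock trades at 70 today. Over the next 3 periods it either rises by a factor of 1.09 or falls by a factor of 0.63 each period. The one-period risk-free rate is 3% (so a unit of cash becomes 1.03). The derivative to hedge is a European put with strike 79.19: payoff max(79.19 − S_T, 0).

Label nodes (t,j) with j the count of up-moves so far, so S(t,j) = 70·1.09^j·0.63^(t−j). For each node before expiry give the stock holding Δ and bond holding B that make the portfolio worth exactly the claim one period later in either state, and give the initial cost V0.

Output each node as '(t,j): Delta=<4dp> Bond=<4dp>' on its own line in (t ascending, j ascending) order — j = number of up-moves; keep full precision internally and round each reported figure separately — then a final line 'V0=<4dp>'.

(0,0): Delta=-0.7463 Bond=61.6074
(1,0): Delta=-1.0000 Bond=74.6442
(1,1): Delta=-0.7243 Bond=61.7773
(2,0): Delta=-1.0000 Bond=76.8835
(2,1): Delta=-1.0000 Bond=76.8835
(2,2): Delta=-0.7004 Bond=61.6427
V0=9.3670

The replicating-portfolio and risk-neutral prices coincide; use p* = (1.03−0.63)/(1.09−0.63) = 0.8696 for the latter.
At expiry t=3: V(3,0)=61.6867, V(3,1)=48.9065, V(3,2)=26.7948, V(3,3)=0.0000
Node (2,0) S=27.7830: V=(p*·48.9065+(1−p*)·61.6867)/1.03=49.1005; Δ=(48.9065−61.6867)/(30.2835−17.5033)=-1.0000; B=V−Δ·S=76.8835
Node (2,1) S=48.0690: V=(p*·26.7948+(1−p*)·48.9065)/1.03=28.8145; Δ=(26.7948−48.9065)/(52.3952−30.2835)=-1.0000; B=V−Δ·S=76.8835
Node (2,2) S=83.1670: V=(p*·0.0000+(1−p*)·26.7948)/1.03=3.3932; Δ=(0.0000−26.7948)/(90.6520−52.3952)=-0.7004; B=V−Δ·S=61.6427
Node (1,0) S=44.1000: V=(p*·28.8145+(1−p*)·49.1005)/1.03=30.5442; Δ=(28.8145−49.1005)/(48.0690−27.7830)=-1.0000; B=V−Δ·S=74.6442
Node (1,1) S=76.3000: V=(p*·3.3932+(1−p*)·28.8145)/1.03=6.5136; Δ=(3.3932−28.8145)/(83.1670−48.0690)=-0.7243; B=V−Δ·S=61.7773
Node (0,0) S=70.0000: V=(p*·6.5136+(1−p*)·30.5442)/1.03=9.3670; Δ=(6.5136−30.5442)/(76.3000−44.1000)=-0.7463; B=V−Δ·S=61.6074
Root portfolio cost Δ·70+B reproduces V0=9.3670.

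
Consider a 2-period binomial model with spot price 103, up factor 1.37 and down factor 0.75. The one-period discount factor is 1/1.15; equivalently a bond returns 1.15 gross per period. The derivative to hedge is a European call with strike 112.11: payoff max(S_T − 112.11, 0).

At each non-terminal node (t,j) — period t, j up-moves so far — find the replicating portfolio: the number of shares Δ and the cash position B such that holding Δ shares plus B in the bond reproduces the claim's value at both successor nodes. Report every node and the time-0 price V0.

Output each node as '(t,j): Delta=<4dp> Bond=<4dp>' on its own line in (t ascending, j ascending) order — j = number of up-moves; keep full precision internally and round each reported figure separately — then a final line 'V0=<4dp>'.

(0,0): Delta=0.7134 Bond=-47.9243
(1,0): Delta=0.0000 Bond=0.0000
(1,1): Delta=0.9282 Bond=-85.4250
V0=25.5596

Since d<R<u, set p* = (R−d)/(u−d) = 0.6452; price each node as the discounted p*-expectation of its children.
Terminal payoffs: V(2,0)=0.0000, V(2,1)=0.0000, V(2,2)=81.2107
(1,0): S=77.2500. Δ = (V_up−V_dn)/(S_up−S_dn) = (0.0000−0.0000)/(105.8325−57.9375) = 0.0000. V = [p*·0.0000 + (1−p*)·0.0000]/1.15 = 0.0000. B = V − Δ·S = 0.0000.
(1,1): S=141.1100. Δ = (V_up−V_dn)/(S_up−S_dn) = (81.2107−0.0000)/(193.3207−105.8325) = 0.9282. V = [p*·81.2107 + (1−p*)·0.0000]/1.15 = 45.5600. B = V − Δ·S = -85.4250.
(0,0): S=103.0000. Δ = (V_up−V_dn)/(S_up−S_dn) = (45.5600−0.0000)/(141.1100−77.2500) = 0.7134. V = [p*·45.5600 + (1−p*)·0.0000]/1.15 = 25.5596. B = V − Δ·S = -47.9243.
Self-financing check: at every node Δ·S+B equals the discounted successor values.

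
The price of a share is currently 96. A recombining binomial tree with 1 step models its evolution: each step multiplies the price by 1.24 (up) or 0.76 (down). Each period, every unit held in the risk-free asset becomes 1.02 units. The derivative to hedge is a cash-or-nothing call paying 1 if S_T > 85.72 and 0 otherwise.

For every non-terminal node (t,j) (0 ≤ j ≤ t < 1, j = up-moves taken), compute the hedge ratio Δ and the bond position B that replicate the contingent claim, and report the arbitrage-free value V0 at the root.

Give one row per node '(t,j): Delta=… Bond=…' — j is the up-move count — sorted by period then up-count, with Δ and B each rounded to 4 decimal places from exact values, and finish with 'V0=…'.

Under the risk-neutral measure, an up-move has probability p* = (R−d)/(u−d) = 0.5417 and values discount at R = 1.02.
At expiry t=1: V(1,0)=0.0000, V(1,1)=1.0000
  t=0,j=0: stock 96.0000 → up 119.0400 (V=1.0000), down 72.9600 (V=0.0000). Price 0.5310; hedge Δ=0.0217, bond B=-1.5523.
Self-financing check: at every node Δ·S+B equals the discounted successor values.

(0,0): Delta=0.0217 Bond=-1.5523
V0=0.5310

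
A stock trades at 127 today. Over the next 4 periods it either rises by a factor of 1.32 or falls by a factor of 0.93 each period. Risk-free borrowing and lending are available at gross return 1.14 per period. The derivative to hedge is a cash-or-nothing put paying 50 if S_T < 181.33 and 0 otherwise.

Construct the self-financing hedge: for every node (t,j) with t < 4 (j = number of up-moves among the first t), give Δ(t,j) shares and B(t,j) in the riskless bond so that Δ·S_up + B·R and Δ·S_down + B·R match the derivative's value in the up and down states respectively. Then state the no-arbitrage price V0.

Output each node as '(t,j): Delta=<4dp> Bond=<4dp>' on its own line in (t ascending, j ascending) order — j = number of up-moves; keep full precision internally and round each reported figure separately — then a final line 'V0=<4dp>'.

(0,0): Delta=-0.2345 Bond=37.3893
(1,0): Delta=-0.4151 Bond=63.9641
(1,1): Delta=-0.1254 Bond=24.3322
(2,0): Delta=-0.5513 Bond=87.8741
(2,1): Delta=-0.3329 Bond=60.1004
(2,2): Delta=0.0000 Bond=0.0000
(3,0): Delta=0.0000 Bond=43.8596
(3,1): Delta=-0.8842 Bond=148.4480
(3,2): Delta=0.0000 Bond=0.0000
(3,3): Delta=0.0000 Bond=0.0000
V0=7.6122

Since d<R<u, set p* = (R−d)/(u−d) = 0.5385; price each node as the discounted p*-expectation of its children.
At expiry t=4: V(4,0)=50.0000, V(4,1)=50.0000, V(4,2)=0.0000, V(4,3)=0.0000, V(4,4)=0.0000
  t=3,j=0: stock 102.1533 → up 134.8424 (V=50.0000), down 95.0026 (V=50.0000). Price 43.8596; hedge Δ=0.0000, bond B=43.8596.
  t=3,j=1: stock 144.9918 → up 191.3892 (V=0.0000), down 134.8424 (V=50.0000). Price 20.2429; hedge Δ=-0.8842, bond B=148.4480.
  t=3,j=2: stock 205.7949 → up 271.6492 (V=0.0000), down 191.3892 (V=0.0000). Price 0.0000; hedge Δ=0.0000, bond B=0.0000.
  t=3,j=3: stock 292.0959 → up 385.5666 (V=0.0000), down 271.6492 (V=0.0000). Price 0.0000; hedge Δ=0.0000, bond B=0.0000.
  t=2,j=0: stock 109.8423 → up 144.9918 (V=20.2429), down 102.1533 (V=43.8596). Price 27.3184; hedge Δ=-0.5513, bond B=87.8741.
  t=2,j=1: stock 155.9052 → up 205.7949 (V=0.0000), down 144.9918 (V=20.2429). Price 8.1955; hedge Δ=-0.3329, bond B=60.1004.
  t=2,j=2: stock 221.2848 → up 292.0959 (V=0.0000), down 205.7949 (V=0.0000). Price 0.0000; hedge Δ=0.0000, bond B=0.0000.
  t=1,j=0: stock 118.1100 → up 155.9052 (V=8.1955), down 109.8423 (V=27.3184). Price 14.9311; hedge Δ=-0.4151, bond B=63.9641.
  t=1,j=1: stock 167.6400 → up 221.2848 (V=0.0000), down 155.9052 (V=8.1955). Price 3.3180; hedge Δ=-0.1254, bond B=24.3322.
  t=0,j=0: stock 127.0000 → up 167.6400 (V=3.3180), down 118.1100 (V=14.9311). Price 7.6122; hedge Δ=-0.2345, bond B=37.3893.
Root portfolio cost Δ·127+B reproduces V0=7.6122.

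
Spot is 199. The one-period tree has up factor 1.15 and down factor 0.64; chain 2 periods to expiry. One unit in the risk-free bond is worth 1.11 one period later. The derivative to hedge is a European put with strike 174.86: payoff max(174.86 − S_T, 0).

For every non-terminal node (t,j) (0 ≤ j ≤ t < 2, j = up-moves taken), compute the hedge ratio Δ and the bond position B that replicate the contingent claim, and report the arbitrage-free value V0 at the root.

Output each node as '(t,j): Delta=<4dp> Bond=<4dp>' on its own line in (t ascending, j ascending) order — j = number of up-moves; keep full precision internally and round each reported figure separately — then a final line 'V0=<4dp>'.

(0,0): Delta=-0.2775 Bond=59.0234
(1,0): Delta=-1.0000 Bond=157.5315
(1,1): Delta=-0.2433 Bond=57.6849
V0=3.7977

Since d<R<u, set p* = (R−d)/(u−d) = 0.9216; price each node as the discounted p*-expectation of its children.
Terminal payoffs: V(2,0)=93.3496, V(2,1)=28.3960, V(2,2)=0.0000
  t=1,j=0: stock 127.3600 → up 146.4640 (V=28.3960), down 81.5104 (V=93.3496). Price 30.1715; hedge Δ=-1.0000, bond B=157.5315.
  t=1,j=1: stock 228.8500 → up 263.1775 (V=0.0000), down 146.4640 (V=28.3960). Price 2.0064; hedge Δ=-0.2433, bond B=57.6849.
  t=0,j=0: stock 199.0000 → up 228.8500 (V=2.0064), down 127.3600 (V=30.1715). Price 3.7977; hedge Δ=-0.2775, bond B=59.0234.
Root portfolio cost Δ·199+B reproduces V0=3.7977.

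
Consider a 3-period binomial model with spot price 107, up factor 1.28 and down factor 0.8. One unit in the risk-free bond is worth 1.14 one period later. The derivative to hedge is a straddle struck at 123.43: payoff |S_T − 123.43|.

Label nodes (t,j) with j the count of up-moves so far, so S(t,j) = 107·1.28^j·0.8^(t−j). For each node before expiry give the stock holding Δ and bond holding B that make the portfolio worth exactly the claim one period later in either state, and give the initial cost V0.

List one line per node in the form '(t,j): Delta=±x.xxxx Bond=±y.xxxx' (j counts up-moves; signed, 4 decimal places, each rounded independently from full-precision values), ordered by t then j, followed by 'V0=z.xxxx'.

(0,0): Delta=0.4733 Bond=-15.9232
(1,0): Delta=-0.4914 Bond=64.4222
(1,1): Delta=0.7215 Bond=-52.1538
(2,0): Delta=-1.0000 Bond=108.2719
(2,1): Delta=-0.3605 Bond=59.0993
(2,2): Delta=1.0000 Bond=-108.2719
V0=34.7180

Risk-neutral probability p* = (R−d)/(u−d) = (1.14−0.8)/(1.28−0.8) = 0.7083.
Terminal payoffs: V(3,0)=68.6460, V(3,1)=35.7756, V(3,2)=16.8170, V(3,3)=100.9653
Node (2,0) S=68.4800: V=(p*·35.7756+(1−p*)·68.6460)/1.14=39.7919; Δ=(35.7756−68.6460)/(87.6544−54.7840)=-1.0000; B=V−Δ·S=108.2719
Node (2,1) S=109.5680: V=(p*·16.8170+(1−p*)·35.7756)/1.14=19.6023; Δ=(16.8170−35.7756)/(140.2470−87.6544)=-0.3605; B=V−Δ·S=59.0993
Node (2,2) S=175.3088: V=(p*·100.9653+(1−p*)·16.8170)/1.14=67.0369; Δ=(100.9653−16.8170)/(224.3953−140.2470)=1.0000; B=V−Δ·S=-108.2719
Node (1,0) S=85.6000: V=(p*·19.6023+(1−p*)·39.7919)/1.14=22.3605; Δ=(19.6023−39.7919)/(109.5680−68.4800)=-0.4914; B=V−Δ·S=64.4222
Node (1,1) S=136.9600: V=(p*·67.0369+(1−p*)·19.6023)/1.14=46.6682; Δ=(67.0369−19.6023)/(175.3088−109.5680)=0.7215; B=V−Δ·S=-52.1538
Node (0,0) S=107.0000: V=(p*·46.6682+(1−p*)·22.3605)/1.14=34.7180; Δ=(46.6682−22.3605)/(136.9600−85.6000)=0.4733; B=V−Δ·S=-15.9232
Check: Δ(0,0)·S0 + B(0,0) = 34.7180 = V0.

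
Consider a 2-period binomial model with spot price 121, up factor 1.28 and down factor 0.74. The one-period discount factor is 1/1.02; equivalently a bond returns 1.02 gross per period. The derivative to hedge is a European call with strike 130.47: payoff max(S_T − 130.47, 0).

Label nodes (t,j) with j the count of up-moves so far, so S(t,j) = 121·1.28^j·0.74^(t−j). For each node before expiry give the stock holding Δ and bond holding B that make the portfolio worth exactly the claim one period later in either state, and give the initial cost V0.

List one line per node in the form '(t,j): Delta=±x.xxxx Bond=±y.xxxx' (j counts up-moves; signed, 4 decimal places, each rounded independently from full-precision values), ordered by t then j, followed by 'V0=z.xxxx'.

(0,0): Delta=0.5273 Bond=-46.2893
(1,0): Delta=0.0000 Bond=0.0000
(1,1): Delta=0.8104 Bond=-91.0576
V0=17.5149

The replicating-portfolio and risk-neutral prices coincide; use p* = (1.02−0.74)/(1.28−0.74) = 0.5185 for the latter.
Terminal values V(2,·): V(2,0)=0.0000, V(2,1)=0.0000, V(2,2)=67.7764
Node (1,0) S=89.5400: V=(p*·0.0000+(1−p*)·0.0000)/1.02=0.0000; Δ=(0.0000−0.0000)/(114.6112−66.2596)=0.0000; B=V−Δ·S=0.0000
Node (1,1) S=154.8800: V=(p*·67.7764+(1−p*)·0.0000)/1.02=34.4542; Δ=(67.7764−0.0000)/(198.2464−114.6112)=0.8104; B=V−Δ·S=-91.0576
Node (0,0) S=121.0000: V=(p*·34.4542+(1−p*)·0.0000)/1.02=17.5149; Δ=(34.4542−0.0000)/(154.8800−89.5400)=0.5273; B=V−Δ·S=-46.2893
Each (Δ,B) replicates both successor values, so the strategy is self-financing and V0 is arbitrage-free.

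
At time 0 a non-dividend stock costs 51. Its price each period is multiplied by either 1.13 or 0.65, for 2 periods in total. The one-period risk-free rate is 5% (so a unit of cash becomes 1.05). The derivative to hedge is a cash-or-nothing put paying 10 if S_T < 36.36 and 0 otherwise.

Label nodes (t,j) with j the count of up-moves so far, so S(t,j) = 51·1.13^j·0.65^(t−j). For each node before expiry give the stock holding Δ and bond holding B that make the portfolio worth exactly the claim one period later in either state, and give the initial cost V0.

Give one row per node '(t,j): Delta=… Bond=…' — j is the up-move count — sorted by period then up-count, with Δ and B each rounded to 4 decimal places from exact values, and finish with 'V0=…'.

Since d<R<u, set p* = (R−d)/(u−d) = 0.8333; price each node as the discounted p*-expectation of its children.
Terminal payoffs: V(2,0)=10.0000, V(2,1)=0.0000, V(2,2)=0.0000
  t=1,j=0: stock 33.1500 → up 37.4595 (V=0.0000), down 21.5475 (V=10.0000). Price 1.5873; hedge Δ=-0.6285, bond B=22.4206.
  t=1,j=1: stock 57.6300 → up 65.1219 (V=0.0000), down 37.4595 (V=0.0000). Price 0.0000; hedge Δ=0.0000, bond B=0.0000.
  t=0,j=0: stock 51.0000 → up 57.6300 (V=0.0000), down 33.1500 (V=1.5873). Price 0.2520; hedge Δ=-0.0648, bond B=3.5588.
Root portfolio cost Δ·51+B reproduces V0=0.2520.

(0,0): Delta=-0.0648 Bond=3.5588
(1,0): Delta=-0.6285 Bond=22.4206
(1,1): Delta=0.0000 Bond=0.0000
V0=0.2520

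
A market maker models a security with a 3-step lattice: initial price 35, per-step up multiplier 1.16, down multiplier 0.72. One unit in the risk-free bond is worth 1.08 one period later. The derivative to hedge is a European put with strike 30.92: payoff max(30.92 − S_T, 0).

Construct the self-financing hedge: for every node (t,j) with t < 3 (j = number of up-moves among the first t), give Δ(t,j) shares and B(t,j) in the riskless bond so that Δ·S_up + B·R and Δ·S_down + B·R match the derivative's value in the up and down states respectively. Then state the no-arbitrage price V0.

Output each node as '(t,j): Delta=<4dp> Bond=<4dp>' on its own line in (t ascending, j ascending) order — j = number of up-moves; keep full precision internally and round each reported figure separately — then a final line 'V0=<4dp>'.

Risk-neutral probability p* = (R−d)/(u−d) = (1.08−0.72)/(1.16−0.72) = 0.8182.
Payoff layer (t=3): V(3,0)=17.8563, V(3,1)=9.8730, V(3,2)=0.0000, V(3,3)=0.0000
Node (2,0) S=18.1440: V=(p*·9.8730+(1−p*)·17.8563)/1.08=10.4856; Δ=(9.8730−17.8563)/(21.0470−13.0637)=-1.0000; B=V−Δ·S=28.6296
Node (2,1) S=29.2320: V=(p*·0.0000+(1−p*)·9.8730)/1.08=1.6621; Δ=(0.0000−9.8730)/(33.9091−21.0470)=-0.7676; B=V−Δ·S=24.1007
Node (2,2) S=47.0960: V=(p*·0.0000+(1−p*)·0.0000)/1.08=0.0000; Δ=(0.0000−0.0000)/(54.6314−33.9091)=0.0000; B=V−Δ·S=0.0000
Node (1,0) S=25.2000: V=(p*·1.6621+(1−p*)·10.4856)/1.08=3.0244; Δ=(1.6621−10.4856)/(29.2320−18.1440)=-0.7958; B=V−Δ·S=23.0779
Node (1,1) S=40.6000: V=(p*·0.0000+(1−p*)·1.6621)/1.08=0.2798; Δ=(0.0000−1.6621)/(47.0960−29.2320)=-0.0930; B=V−Δ·S=4.0574
Node (0,0) S=35.0000: V=(p*·0.2798+(1−p*)·3.0244)/1.08=0.7211; Δ=(0.2798−3.0244)/(40.6000−25.2000)=-0.1782; B=V−Δ·S=6.9589
Root portfolio cost Δ·35+B reproduces V0=0.7211.

(0,0): Delta=-0.1782 Bond=6.9589
(1,0): Delta=-0.7958 Bond=23.0779
(1,1): Delta=-0.0930 Bond=4.0574
(2,0): Delta=-1.0000 Bond=28.6296
(2,1): Delta=-0.7676 Bond=24.1007
(2,2): Delta=0.0000 Bond=0.0000
V0=0.7211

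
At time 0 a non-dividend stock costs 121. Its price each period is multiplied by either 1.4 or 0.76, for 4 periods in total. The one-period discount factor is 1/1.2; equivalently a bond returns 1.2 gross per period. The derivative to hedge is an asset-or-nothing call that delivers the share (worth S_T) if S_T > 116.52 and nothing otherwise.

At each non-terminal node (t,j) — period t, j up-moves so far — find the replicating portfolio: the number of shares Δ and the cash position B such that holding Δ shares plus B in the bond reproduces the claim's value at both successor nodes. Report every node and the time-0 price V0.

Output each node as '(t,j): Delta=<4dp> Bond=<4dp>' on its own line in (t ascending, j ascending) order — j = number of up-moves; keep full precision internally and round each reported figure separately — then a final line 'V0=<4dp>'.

(0,0): Delta=1.1042 Bond=-15.8005
(1,0): Delta=1.3378 Bond=-40.4493
(1,1): Delta=1.0465 Bond=-9.1930
(2,0): Delta=1.7546 Bond=-77.6627
(2,1): Delta=1.2350 Bond=-35.3012
(2,2): Delta=1.0000 Bond=0.0000
(3,0): Delta=0.0000 Bond=0.0000
(3,1): Delta=2.1875 Bond=-135.5567
(3,2): Delta=1.0000 Bond=0.0000
(3,3): Delta=1.0000 Bond=0.0000
V0=117.8047

No-arbitrage ⇒ martingale measure with p* = (R−d)/(u−d) = 0.6875.
Payoff layer (t=4): V(4,0)=0.0000, V(4,1)=0.0000, V(4,2)=136.9836, V(4,3)=252.3382, V(4,4)=464.8336
Node (3,0) S=53.1161: V=(p*·0.0000+(1−p*)·0.0000)/1.2=0.0000; Δ=(0.0000−0.0000)/(74.3625−40.3682)=0.0000; B=V−Δ·S=0.0000
Node (3,1) S=97.8454: V=(p*·136.9836+(1−p*)·0.0000)/1.2=78.4802; Δ=(136.9836−0.0000)/(136.9836−74.3625)=2.1875; B=V−Δ·S=-135.5567
Node (3,2) S=180.2416: V=(p*·252.3382+(1−p*)·136.9836)/1.2=180.2416; Δ=(252.3382−136.9836)/(252.3382−136.9836)=1.0000; B=V−Δ·S=0.0000
Node (3,3) S=332.0240: V=(p*·464.8336+(1−p*)·252.3382)/1.2=332.0240; Δ=(464.8336−252.3382)/(464.8336−252.3382)=1.0000; B=V−Δ·S=0.0000
Node (2,0) S=69.8896: V=(p*·78.4802+(1−p*)·0.0000)/1.2=44.9626; Δ=(78.4802−0.0000)/(97.8454−53.1161)=1.7546; B=V−Δ·S=-77.6627
Node (2,1) S=128.7440: V=(p*·180.2416+(1−p*)·78.4802)/1.2=123.7010; Δ=(180.2416−78.4802)/(180.2416−97.8454)=1.2350; B=V−Δ·S=-35.3012
Node (2,2) S=237.1600: V=(p*·332.0240+(1−p*)·180.2416)/1.2=237.1600; Δ=(332.0240−180.2416)/(332.0240−180.2416)=1.0000; B=V−Δ·S=0.0000
Node (1,0) S=91.9600: V=(p*·123.7010+(1−p*)·44.9626)/1.2=82.5794; Δ=(123.7010−44.9626)/(128.7440−69.8896)=1.3378; B=V−Δ·S=-40.4493
Node (1,1) S=169.4000: V=(p*·237.1600+(1−p*)·123.7010)/1.2=168.0867; Δ=(237.1600−123.7010)/(237.1600−128.7440)=1.0465; B=V−Δ·S=-9.1930
Node (0,0) S=121.0000: V=(p*·168.0867+(1−p*)·82.5794)/1.2=117.8047; Δ=(168.0867−82.5794)/(169.4000−91.9600)=1.1042; B=V−Δ·S=-15.8005
Root portfolio cost Δ·121+B reproduces V0=117.8047.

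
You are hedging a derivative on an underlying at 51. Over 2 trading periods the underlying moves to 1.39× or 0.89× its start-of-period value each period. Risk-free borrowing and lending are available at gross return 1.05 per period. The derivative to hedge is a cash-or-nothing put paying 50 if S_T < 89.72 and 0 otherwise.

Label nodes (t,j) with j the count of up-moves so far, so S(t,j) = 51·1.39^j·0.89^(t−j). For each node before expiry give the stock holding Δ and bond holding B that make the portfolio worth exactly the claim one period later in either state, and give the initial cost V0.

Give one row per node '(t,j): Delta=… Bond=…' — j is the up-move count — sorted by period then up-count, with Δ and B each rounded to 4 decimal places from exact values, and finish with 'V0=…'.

Since d<R<u, set p* = (R−d)/(u−d) = 0.3200; price each node as the discounted p*-expectation of its children.
Terminal values V(2,·): V(2,0)=50.0000, V(2,1)=50.0000, V(2,2)=0.0000
(1,0): S=45.3900. Δ = (V_up−V_dn)/(S_up−S_dn) = (50.0000−50.0000)/(63.0921−40.3971) = 0.0000. V = [p*·50.0000 + (1−p*)·50.0000]/1.05 = 47.6190. B = V − Δ·S = 47.6190.
(1,1): S=70.8900. Δ = (V_up−V_dn)/(S_up−S_dn) = (0.0000−50.0000)/(98.5371−63.0921) = -1.4106. V = [p*·0.0000 + (1−p*)·50.0000]/1.05 = 32.3810. B = V − Δ·S = 132.3810.
(0,0): S=51.0000. Δ = (V_up−V_dn)/(S_up−S_dn) = (32.3810−47.6190)/(70.8900−45.3900) = -0.5976. V = [p*·32.3810 + (1−p*)·47.6190]/1.05 = 40.7075. B = V − Δ·S = 71.1837.
Self-financing check: at every node Δ·S+B equals the discounted successor values.

(0,0): Delta=-0.5976 Bond=71.1837
(1,0): Delta=0.0000 Bond=47.6190
(1,1): Delta=-1.4106 Bond=132.3810
V0=40.7075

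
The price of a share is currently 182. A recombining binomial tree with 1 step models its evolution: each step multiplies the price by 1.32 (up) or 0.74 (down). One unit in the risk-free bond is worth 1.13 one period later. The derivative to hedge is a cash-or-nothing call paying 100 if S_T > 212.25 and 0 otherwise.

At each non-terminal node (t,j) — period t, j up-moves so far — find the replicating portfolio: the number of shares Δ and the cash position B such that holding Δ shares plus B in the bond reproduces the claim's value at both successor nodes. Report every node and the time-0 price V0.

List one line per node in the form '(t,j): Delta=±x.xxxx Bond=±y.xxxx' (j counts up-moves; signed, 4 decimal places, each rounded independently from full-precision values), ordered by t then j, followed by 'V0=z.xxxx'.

(0,0): Delta=0.9473 Bond=-112.9081
V0=59.5056

Since d<R<u, set p* = (R−d)/(u−d) = 0.6724; price each node as the discounted p*-expectation of its children.
At expiry t=1: V(1,0)=0.0000, V(1,1)=100.0000
Node (0,0) S=182.0000: V=(p*·100.0000+(1−p*)·0.0000)/1.13=59.5056; Δ=(100.0000−0.0000)/(240.2400−134.6800)=0.9473; B=V−Δ·S=-112.9081
Check: Δ(0,0)·S0 + B(0,0) = 59.5056 = V0.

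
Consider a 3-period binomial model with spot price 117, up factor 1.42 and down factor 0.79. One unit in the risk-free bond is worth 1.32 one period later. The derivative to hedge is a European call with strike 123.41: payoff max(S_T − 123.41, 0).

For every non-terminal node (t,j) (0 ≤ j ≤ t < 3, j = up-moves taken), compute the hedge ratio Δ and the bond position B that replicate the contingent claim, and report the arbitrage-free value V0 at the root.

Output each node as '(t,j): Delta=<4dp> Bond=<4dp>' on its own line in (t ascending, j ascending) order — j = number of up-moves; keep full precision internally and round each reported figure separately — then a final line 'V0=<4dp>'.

Risk-neutral probability p* = (R−d)/(u−d) = (1.32−0.79)/(1.42−0.79) = 0.8413.
Terminal payoffs: V(3,0)=0.0000, V(3,1)=0.0000, V(3,2)=62.9659, V(3,3)=211.5947
  t=2,j=0: stock 73.0197 → up 103.6880 (V=0.0000), down 57.6856 (V=0.0000). Price 0.0000; hedge Δ=0.0000, bond B=0.0000.
  t=2,j=1: stock 131.2506 → up 186.3759 (V=62.9659), down 103.6880 (V=0.0000). Price 40.1298; hedge Δ=0.7615, bond B=-59.8160.
  t=2,j=2: stock 235.9188 → up 335.0047 (V=211.5947), down 186.3759 (V=62.9659). Price 142.4264; hedge Δ=1.0000, bond B=-93.4924.
  t=1,j=0: stock 92.4300 → up 131.2506 (V=40.1298), down 73.0197 (V=0.0000). Price 25.5757; hedge Δ=0.6891, bond B=-38.1223.
  t=1,j=1: stock 166.1400 → up 235.9188 (V=142.4264), down 131.2506 (V=40.1298). Price 95.5976; hedge Δ=0.9773, bond B=-66.7780.
  t=0,j=0: stock 117.0000 → up 166.1400 (V=95.5976), down 92.4300 (V=25.5757). Price 64.0023; hedge Δ=0.9500, bond B=-47.1435.
Self-financing check: at every node Δ·S+B equals the discounted successor values.

(0,0): Delta=0.9500 Bond=-47.1435
(1,0): Delta=0.6891 Bond=-38.1223
(1,1): Delta=0.9773 Bond=-66.7780
(2,0): Delta=0.0000 Bond=0.0000
(2,1): Delta=0.7615 Bond=-59.8160
(2,2): Delta=1.0000 Bond=-93.4924
V0=64.0023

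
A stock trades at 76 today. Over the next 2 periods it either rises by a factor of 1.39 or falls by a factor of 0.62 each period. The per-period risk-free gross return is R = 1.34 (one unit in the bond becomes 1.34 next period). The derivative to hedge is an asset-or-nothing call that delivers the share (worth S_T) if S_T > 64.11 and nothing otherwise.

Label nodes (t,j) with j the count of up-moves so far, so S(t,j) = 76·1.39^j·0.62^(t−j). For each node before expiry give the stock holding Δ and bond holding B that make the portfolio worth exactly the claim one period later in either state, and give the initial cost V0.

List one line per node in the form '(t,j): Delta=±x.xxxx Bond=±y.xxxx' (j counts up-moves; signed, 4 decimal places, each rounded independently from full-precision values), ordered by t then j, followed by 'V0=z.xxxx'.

Since d<R<u, set p* = (R−d)/(u−d) = 0.9351; price each node as the discounted p*-expectation of its children.
At expiry t=2: V(2,0)=0.0000, V(2,1)=65.4968, V(2,2)=146.8396
Node (1,0) S=47.1200: V=(p*·65.4968+(1−p*)·0.0000)/1.34=45.7043; Δ=(65.4968−0.0000)/(65.4968−29.2144)=1.8052; B=V−Δ·S=-39.3565
Node (1,1) S=105.6400: V=(p*·146.8396+(1−p*)·65.4968)/1.34=105.6400; Δ=(146.8396−65.4968)/(146.8396−65.4968)=1.0000; B=V−Δ·S=0.0000
Node (0,0) S=76.0000: V=(p*·105.6400+(1−p*)·45.7043)/1.34=75.9314; Δ=(105.6400−45.7043)/(105.6400−47.1200)=1.0242; B=V−Δ·S=-1.9072
Check: Δ(0,0)·S0 + B(0,0) = 75.9314 = V0.

(0,0): Delta=1.0242 Bond=-1.9072
(1,0): Delta=1.8052 Bond=-39.3565
(1,1): Delta=1.0000 Bond=0.0000
V0=75.9314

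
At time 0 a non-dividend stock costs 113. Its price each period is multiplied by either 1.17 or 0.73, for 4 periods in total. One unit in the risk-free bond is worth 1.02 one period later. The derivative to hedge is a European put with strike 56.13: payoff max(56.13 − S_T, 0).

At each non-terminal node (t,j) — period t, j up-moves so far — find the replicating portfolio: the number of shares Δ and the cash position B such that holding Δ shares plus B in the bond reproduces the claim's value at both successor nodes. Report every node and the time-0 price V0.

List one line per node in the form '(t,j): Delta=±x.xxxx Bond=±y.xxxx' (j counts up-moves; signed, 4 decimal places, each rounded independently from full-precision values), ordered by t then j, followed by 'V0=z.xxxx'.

No-arbitrage ⇒ martingale measure with p* = (R−d)/(u−d) = 0.6591.
Terminal payoffs: V(4,0)=24.0400, V(4,1)=4.6981, V(4,2)=0.0000, V(4,3)=0.0000, V(4,4)=0.0000
  t=3,j=0: stock 43.9589 → up 51.4319 (V=4.6981), down 32.0900 (V=24.0400). Price 11.0705; hedge Δ=-1.0000, bond B=55.0294.
  t=3,j=1: stock 70.4547 → up 82.4320 (V=0.0000), down 51.4319 (V=4.6981). Price 1.5702; hedge Δ=-0.1516, bond B=12.2476.
  t=3,j=2: stock 112.9206 → up 132.1171 (V=0.0000), down 82.4320 (V=0.0000). Price 0.0000; hedge Δ=0.0000, bond B=0.0000.
  t=3,j=3: stock 180.9823 → up 211.7493 (V=0.0000), down 132.1171 (V=0.0000). Price 0.0000; hedge Δ=0.0000, bond B=0.0000.
  t=2,j=0: stock 60.2177 → up 70.4547 (V=1.5702), down 43.9589 (V=11.0705). Price 4.7146; hedge Δ=-0.3586, bond B=26.3062.
  t=2,j=1: stock 96.5133 → up 112.9206 (V=0.0000), down 70.4547 (V=1.5702). Price 0.5248; hedge Δ=-0.0370, bond B=4.0935.
  t=2,j=2: stock 154.6857 → up 180.9823 (V=0.0000), down 112.9206 (V=0.0000). Price 0.0000; hedge Δ=0.0000, bond B=0.0000.
  t=1,j=0: stock 82.4900 → up 96.5133 (V=0.5248), down 60.2177 (V=4.7146). Price 1.9149; hedge Δ=-0.1154, bond B=11.4372.
  t=1,j=1: stock 132.2100 → up 154.6857 (V=0.0000), down 96.5133 (V=0.5248). Price 0.1754; hedge Δ=-0.0090, bond B=1.3681.
  t=0,j=0: stock 113.0000 → up 132.2100 (V=0.1754), down 82.4900 (V=1.9149). Price 0.7533; hedge Δ=-0.0350, bond B=4.7067.
Root portfolio cost Δ·113+B reproduces V0=0.7533.

(0,0): Delta=-0.0350 Bond=4.7067
(1,0): Delta=-0.1154 Bond=11.4372
(1,1): Delta=-0.0090 Bond=1.3681
(2,0): Delta=-0.3586 Bond=26.3062
(2,1): Delta=-0.0370 Bond=4.0935
(2,2): Delta=0.0000 Bond=0.0000
(3,0): Delta=-1.0000 Bond=55.0294
(3,1): Delta=-0.1516 Bond=12.2476
(3,2): Delta=0.0000 Bond=0.0000
(3,3): Delta=0.0000 Bond=0.0000
V0=0.7533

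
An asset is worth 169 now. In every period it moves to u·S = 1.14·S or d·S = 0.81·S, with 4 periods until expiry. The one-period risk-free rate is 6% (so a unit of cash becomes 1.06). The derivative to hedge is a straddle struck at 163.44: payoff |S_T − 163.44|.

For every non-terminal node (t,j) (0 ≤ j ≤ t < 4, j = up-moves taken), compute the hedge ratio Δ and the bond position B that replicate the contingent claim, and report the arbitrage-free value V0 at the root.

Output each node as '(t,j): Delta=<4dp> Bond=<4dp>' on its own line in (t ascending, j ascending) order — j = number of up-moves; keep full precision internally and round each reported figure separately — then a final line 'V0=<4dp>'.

(0,0): Delta=0.5765 Bond=-47.0119
(1,0): Delta=-0.1097 Bond=44.0983
(1,1): Delta=0.7325 Bond=-79.8906
(2,0): Delta=-1.0000 Bond=145.4610
(2,1): Delta=0.0927 Bond=15.1549
(2,2): Delta=0.8780 Bond=-116.6324
(3,0): Delta=-1.0000 Bond=154.1887
(3,1): Delta=-1.0000 Bond=154.1887
(3,2): Delta=0.3412 Bond=-28.1357
(3,3): Delta=1.0000 Bond=-154.1887
V0=50.4122

Since d<R<u, set p* = (R−d)/(u−d) = 0.7576; price each node as the discounted p*-expectation of its children.
Payoff layer (t=4): V(4,0)=90.6910, V(4,1)=61.0526, V(4,2)=19.3392, V(4,3)=39.3686, V(4,4)=121.9943
  t=3,j=0: stock 89.8135 → up 102.3874 (V=61.0526), down 72.7490 (V=90.6910). Price 64.3752; hedge Δ=-1.0000, bond B=154.1887.
  t=3,j=1: stock 126.4042 → up 144.1008 (V=19.3392), down 102.3874 (V=61.0526). Price 27.7845; hedge Δ=-1.0000, bond B=154.1887.
  t=3,j=2: stock 177.9022 → up 202.8086 (V=39.3686), down 144.1008 (V=19.3392). Price 32.5594; hedge Δ=0.3412, bond B=-28.1357.
  t=3,j=3: stock 250.3809 → up 285.4343 (V=121.9943), down 202.8086 (V=39.3686). Price 96.1923; hedge Δ=1.0000, bond B=-154.1887.
  t=2,j=0: stock 110.8809 → up 126.4042 (V=27.7845), down 89.8135 (V=64.3752). Price 34.5801; hedge Δ=-1.0000, bond B=145.4610.
  t=2,j=1: stock 156.0546 → up 177.9022 (V=32.5594), down 126.4042 (V=27.7845). Price 29.6244; hedge Δ=0.0927, bond B=15.1549.
  t=2,j=2: stock 219.6324 → up 250.3809 (V=96.1923), down 177.9022 (V=32.5594). Price 76.1944; hedge Δ=0.8780, bond B=-116.6324.
  t=1,j=0: stock 136.8900 → up 156.0546 (V=29.6244), down 110.8809 (V=34.5801). Price 29.0809; hedge Δ=-0.1097, bond B=44.0983.
  t=1,j=1: stock 192.6600 → up 219.6324 (V=76.1944), down 156.0546 (V=29.6244). Price 61.2309; hedge Δ=0.7325, bond B=-79.8906.
  t=0,j=0: stock 169.0000 → up 192.6600 (V=61.2309), down 136.8900 (V=29.0809). Price 50.4122; hedge Δ=0.5765, bond B=-47.0119.
Root portfolio cost Δ·169+B reproduces V0=50.4122.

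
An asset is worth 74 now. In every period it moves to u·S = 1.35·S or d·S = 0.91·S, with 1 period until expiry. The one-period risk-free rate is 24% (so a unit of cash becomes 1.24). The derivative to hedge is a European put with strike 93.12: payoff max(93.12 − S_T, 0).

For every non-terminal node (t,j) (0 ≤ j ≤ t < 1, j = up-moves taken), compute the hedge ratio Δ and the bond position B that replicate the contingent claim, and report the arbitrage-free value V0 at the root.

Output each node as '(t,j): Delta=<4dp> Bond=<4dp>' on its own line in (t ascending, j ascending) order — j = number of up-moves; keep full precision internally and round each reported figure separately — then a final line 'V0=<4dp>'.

Risk-neutral probability p* = (R−d)/(u−d) = (1.24−0.91)/(1.35−0.91) = 0.7500.
Payoff layer (t=1): V(1,0)=25.7800, V(1,1)=0.0000
Node (0,0) S=74.0000: V=(p*·0.0000+(1−p*)·25.7800)/1.24=5.1976; Δ=(0.0000−25.7800)/(99.9000−67.3400)=-0.7918; B=V−Δ·S=63.7885
Check: Δ(0,0)·S0 + B(0,0) = 5.1976 = V0.

(0,0): Delta=-0.7918 Bond=63.7885
V0=5.1976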